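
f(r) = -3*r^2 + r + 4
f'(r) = 1 - 6*r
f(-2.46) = -16.61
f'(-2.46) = 15.76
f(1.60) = -2.08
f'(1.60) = -8.60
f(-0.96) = 0.28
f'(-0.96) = 6.76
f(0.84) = 2.72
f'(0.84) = -4.04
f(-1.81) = -7.64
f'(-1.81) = 11.86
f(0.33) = 4.00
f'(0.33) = -0.98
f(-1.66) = -5.93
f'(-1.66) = 10.96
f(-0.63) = 2.18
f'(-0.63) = 4.78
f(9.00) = -230.00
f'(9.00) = -53.00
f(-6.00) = -110.00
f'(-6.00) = 37.00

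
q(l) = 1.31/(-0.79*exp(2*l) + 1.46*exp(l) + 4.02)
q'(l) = 1.31*(1.58*exp(2*l) - 1.46*exp(l))/(-0.79*exp(2*l) + 1.46*exp(l) + 4.02)^2 = (2.0698*exp(l) - 1.9126)*exp(l)/(-0.79*exp(2*l) + 1.46*exp(l) + 4.02)^2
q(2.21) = -0.03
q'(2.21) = 0.07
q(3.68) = -0.00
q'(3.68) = 0.00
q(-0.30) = 0.28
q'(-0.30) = -0.01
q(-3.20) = 0.32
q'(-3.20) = -0.00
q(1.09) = 0.95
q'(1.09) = 6.69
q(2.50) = -0.01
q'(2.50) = 0.03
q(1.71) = -0.11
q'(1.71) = 0.36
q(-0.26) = 0.28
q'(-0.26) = -0.01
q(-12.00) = 0.33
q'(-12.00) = 0.00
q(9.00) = 0.00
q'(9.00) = 0.00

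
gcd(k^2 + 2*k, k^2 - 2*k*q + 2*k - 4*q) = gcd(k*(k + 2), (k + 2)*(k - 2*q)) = k + 2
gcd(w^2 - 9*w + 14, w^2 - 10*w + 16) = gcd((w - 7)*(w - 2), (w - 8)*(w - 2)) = w - 2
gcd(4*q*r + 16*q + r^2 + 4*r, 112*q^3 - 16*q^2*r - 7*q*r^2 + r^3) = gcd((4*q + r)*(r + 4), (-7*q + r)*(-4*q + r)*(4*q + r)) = 4*q + r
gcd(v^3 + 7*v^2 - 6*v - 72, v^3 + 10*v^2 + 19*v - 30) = v + 6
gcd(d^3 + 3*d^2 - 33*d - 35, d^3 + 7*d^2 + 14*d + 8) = d + 1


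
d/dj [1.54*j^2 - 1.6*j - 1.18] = 3.08*j - 1.6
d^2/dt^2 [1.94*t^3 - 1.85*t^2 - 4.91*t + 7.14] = 11.64*t - 3.7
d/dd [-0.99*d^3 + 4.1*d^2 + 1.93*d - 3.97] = -2.97*d^2 + 8.2*d + 1.93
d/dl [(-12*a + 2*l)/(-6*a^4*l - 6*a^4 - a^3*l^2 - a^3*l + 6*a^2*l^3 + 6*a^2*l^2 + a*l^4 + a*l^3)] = 2*(-6*a^3*l - 6*a^3 - a^2*l^2 - a^2*l + 6*a*l^3 + 6*a*l^2 + l^4 + l^3 + (6*a - l)*(-6*a^3 - 2*a^2*l - a^2 + 18*a*l^2 + 12*a*l + 4*l^3 + 3*l^2))/(a*(6*a^3*l + 6*a^3 + a^2*l^2 + a^2*l - 6*a*l^3 - 6*a*l^2 - l^4 - l^3)^2)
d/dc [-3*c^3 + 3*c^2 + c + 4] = -9*c^2 + 6*c + 1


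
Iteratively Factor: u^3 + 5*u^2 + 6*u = (u)*(u^2 + 5*u + 6) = u*(u + 2)*(u + 3)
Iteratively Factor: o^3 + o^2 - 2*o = (o + 2)*(o^2 - o) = (o - 1)*(o + 2)*(o)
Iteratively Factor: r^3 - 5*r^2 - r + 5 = (r + 1)*(r^2 - 6*r + 5) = (r - 1)*(r + 1)*(r - 5)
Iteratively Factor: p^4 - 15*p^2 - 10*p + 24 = (p - 4)*(p^3 + 4*p^2 + p - 6) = (p - 4)*(p + 2)*(p^2 + 2*p - 3) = (p - 4)*(p - 1)*(p + 2)*(p + 3)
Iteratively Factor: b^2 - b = (b - 1)*(b)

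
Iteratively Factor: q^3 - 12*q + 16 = (q - 2)*(q^2 + 2*q - 8) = (q - 2)*(q + 4)*(q - 2)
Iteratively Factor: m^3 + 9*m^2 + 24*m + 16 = (m + 1)*(m^2 + 8*m + 16) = (m + 1)*(m + 4)*(m + 4)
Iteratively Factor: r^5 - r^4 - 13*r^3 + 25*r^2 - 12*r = (r - 1)*(r^4 - 13*r^2 + 12*r) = r*(r - 1)*(r^3 - 13*r + 12) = r*(r - 3)*(r - 1)*(r^2 + 3*r - 4) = r*(r - 3)*(r - 1)*(r + 4)*(r - 1)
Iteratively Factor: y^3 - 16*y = (y + 4)*(y^2 - 4*y) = (y - 4)*(y + 4)*(y)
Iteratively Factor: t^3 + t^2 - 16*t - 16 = (t + 1)*(t^2 - 16) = (t + 1)*(t + 4)*(t - 4)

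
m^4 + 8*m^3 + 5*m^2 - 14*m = m*(m - 1)*(m + 2)*(m + 7)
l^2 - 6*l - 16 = (l - 8)*(l + 2)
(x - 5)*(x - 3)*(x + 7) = x^3 - x^2 - 41*x + 105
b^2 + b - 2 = (b - 1)*(b + 2)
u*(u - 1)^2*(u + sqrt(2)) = u^4 - 2*u^3 + sqrt(2)*u^3 - 2*sqrt(2)*u^2 + u^2 + sqrt(2)*u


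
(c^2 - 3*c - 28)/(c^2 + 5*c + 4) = (c - 7)/(c + 1)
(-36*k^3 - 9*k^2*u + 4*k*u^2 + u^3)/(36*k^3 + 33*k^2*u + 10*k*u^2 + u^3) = (-3*k + u)/(3*k + u)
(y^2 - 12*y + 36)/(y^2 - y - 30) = (y - 6)/(y + 5)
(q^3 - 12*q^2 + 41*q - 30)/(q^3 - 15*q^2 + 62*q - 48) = (q - 5)/(q - 8)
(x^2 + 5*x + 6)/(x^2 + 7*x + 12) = (x + 2)/(x + 4)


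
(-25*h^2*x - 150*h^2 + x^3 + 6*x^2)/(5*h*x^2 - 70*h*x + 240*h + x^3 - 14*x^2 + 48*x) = (-5*h*x - 30*h + x^2 + 6*x)/(x^2 - 14*x + 48)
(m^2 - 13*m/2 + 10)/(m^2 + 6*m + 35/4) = 2*(2*m^2 - 13*m + 20)/(4*m^2 + 24*m + 35)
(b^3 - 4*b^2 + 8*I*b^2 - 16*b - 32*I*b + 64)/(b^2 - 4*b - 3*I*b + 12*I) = (b^2 + 8*I*b - 16)/(b - 3*I)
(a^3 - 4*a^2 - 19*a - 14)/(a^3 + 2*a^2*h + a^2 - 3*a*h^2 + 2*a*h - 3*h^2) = (a^2 - 5*a - 14)/(a^2 + 2*a*h - 3*h^2)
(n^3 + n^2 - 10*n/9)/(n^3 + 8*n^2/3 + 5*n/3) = (n - 2/3)/(n + 1)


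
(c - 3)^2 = c^2 - 6*c + 9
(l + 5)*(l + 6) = l^2 + 11*l + 30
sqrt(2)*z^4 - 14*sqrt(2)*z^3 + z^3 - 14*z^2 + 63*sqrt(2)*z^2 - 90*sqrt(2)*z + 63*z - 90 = (z - 6)*(z - 5)*(z - 3)*(sqrt(2)*z + 1)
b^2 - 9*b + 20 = (b - 5)*(b - 4)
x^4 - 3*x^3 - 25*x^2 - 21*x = x*(x - 7)*(x + 1)*(x + 3)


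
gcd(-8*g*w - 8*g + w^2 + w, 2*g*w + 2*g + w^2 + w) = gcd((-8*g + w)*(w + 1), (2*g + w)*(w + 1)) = w + 1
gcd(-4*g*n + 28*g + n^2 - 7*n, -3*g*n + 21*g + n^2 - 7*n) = n - 7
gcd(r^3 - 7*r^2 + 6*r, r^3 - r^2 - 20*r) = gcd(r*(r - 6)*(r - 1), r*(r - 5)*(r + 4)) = r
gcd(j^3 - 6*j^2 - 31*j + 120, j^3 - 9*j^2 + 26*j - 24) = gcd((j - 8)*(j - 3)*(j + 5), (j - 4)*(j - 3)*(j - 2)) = j - 3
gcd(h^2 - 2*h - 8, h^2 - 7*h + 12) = h - 4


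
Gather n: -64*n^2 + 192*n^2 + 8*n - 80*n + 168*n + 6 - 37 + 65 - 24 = 128*n^2 + 96*n + 10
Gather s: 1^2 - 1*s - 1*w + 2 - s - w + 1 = -2*s - 2*w + 4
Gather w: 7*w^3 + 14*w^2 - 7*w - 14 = 7*w^3 + 14*w^2 - 7*w - 14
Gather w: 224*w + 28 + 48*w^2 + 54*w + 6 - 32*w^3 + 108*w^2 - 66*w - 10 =-32*w^3 + 156*w^2 + 212*w + 24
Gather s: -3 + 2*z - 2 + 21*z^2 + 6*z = 21*z^2 + 8*z - 5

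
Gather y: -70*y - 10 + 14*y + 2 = -56*y - 8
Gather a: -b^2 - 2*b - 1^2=-b^2 - 2*b - 1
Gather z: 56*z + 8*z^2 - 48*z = 8*z^2 + 8*z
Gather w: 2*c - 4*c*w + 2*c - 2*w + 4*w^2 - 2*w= 4*c + 4*w^2 + w*(-4*c - 4)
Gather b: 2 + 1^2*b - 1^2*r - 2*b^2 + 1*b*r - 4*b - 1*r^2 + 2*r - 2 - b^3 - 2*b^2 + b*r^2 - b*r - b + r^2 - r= -b^3 - 4*b^2 + b*(r^2 - 4)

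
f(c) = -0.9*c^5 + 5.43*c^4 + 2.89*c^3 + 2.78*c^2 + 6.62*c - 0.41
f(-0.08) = -0.92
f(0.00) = -0.41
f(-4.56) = 3875.43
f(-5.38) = 8200.07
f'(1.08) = 43.98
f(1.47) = 43.69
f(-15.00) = 949103.29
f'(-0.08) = 6.22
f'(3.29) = 365.01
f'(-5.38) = -6924.60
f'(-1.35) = -53.47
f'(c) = -4.5*c^4 + 21.72*c^3 + 8.67*c^2 + 5.56*c + 6.62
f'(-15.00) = -299243.53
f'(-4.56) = -3843.60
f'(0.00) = 6.62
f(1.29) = 30.78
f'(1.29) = 62.38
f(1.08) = 19.69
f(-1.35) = 10.68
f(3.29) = 443.65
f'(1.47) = 81.51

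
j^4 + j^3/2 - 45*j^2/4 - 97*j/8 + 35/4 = (j - 7/2)*(j - 1/2)*(j + 2)*(j + 5/2)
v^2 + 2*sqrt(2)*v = v*(v + 2*sqrt(2))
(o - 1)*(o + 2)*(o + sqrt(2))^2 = o^4 + o^3 + 2*sqrt(2)*o^3 + 2*sqrt(2)*o^2 - 4*sqrt(2)*o + 2*o - 4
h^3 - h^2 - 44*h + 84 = (h - 6)*(h - 2)*(h + 7)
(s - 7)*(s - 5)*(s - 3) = s^3 - 15*s^2 + 71*s - 105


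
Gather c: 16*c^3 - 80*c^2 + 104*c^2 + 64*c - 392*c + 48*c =16*c^3 + 24*c^2 - 280*c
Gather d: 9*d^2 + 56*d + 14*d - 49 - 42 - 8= 9*d^2 + 70*d - 99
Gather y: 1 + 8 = 9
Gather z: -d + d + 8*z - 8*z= 0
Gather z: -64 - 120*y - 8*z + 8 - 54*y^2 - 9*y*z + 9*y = -54*y^2 - 111*y + z*(-9*y - 8) - 56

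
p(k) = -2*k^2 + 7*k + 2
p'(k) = 7 - 4*k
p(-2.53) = -28.51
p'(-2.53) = 17.12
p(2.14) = 7.82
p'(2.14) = -1.56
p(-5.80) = -105.88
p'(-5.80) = 30.20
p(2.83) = 5.79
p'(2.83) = -4.32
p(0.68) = 5.84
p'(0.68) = 4.28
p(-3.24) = -41.68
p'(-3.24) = 19.96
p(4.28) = -4.68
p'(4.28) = -10.12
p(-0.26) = 0.04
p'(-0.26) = 8.04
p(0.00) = 2.00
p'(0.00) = 7.00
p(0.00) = 2.00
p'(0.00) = 7.00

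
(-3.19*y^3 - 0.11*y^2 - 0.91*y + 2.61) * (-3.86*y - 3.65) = 12.3134*y^4 + 12.0681*y^3 + 3.9141*y^2 - 6.7531*y - 9.5265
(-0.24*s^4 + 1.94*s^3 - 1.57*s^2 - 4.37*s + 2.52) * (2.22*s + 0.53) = -0.5328*s^5 + 4.1796*s^4 - 2.4572*s^3 - 10.5335*s^2 + 3.2783*s + 1.3356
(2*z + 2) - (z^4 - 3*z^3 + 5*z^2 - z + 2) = -z^4 + 3*z^3 - 5*z^2 + 3*z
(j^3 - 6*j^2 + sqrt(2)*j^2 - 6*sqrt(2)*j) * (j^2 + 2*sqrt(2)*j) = j^5 - 6*j^4 + 3*sqrt(2)*j^4 - 18*sqrt(2)*j^3 + 4*j^3 - 24*j^2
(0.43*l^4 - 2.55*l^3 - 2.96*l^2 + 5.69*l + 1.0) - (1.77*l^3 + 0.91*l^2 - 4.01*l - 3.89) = 0.43*l^4 - 4.32*l^3 - 3.87*l^2 + 9.7*l + 4.89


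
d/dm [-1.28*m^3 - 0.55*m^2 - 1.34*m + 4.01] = -3.84*m^2 - 1.1*m - 1.34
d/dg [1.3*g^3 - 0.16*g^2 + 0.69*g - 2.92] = 3.9*g^2 - 0.32*g + 0.69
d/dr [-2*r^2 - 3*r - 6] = -4*r - 3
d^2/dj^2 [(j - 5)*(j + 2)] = 2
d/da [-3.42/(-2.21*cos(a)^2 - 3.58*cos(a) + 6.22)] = (15.1164*cos(a) + 12.2436)*sin(a)/(2.21*cos(a)^2 + 3.58*cos(a) - 6.22)^2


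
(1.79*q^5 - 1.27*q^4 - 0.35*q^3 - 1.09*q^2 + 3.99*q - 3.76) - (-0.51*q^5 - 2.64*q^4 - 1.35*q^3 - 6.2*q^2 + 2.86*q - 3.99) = 2.3*q^5 + 1.37*q^4 + 1.0*q^3 + 5.11*q^2 + 1.13*q + 0.23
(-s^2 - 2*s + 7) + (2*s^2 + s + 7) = s^2 - s + 14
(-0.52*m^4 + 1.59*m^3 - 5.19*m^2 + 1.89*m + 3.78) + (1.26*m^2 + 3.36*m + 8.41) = -0.52*m^4 + 1.59*m^3 - 3.93*m^2 + 5.25*m + 12.19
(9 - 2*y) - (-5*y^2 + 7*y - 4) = 5*y^2 - 9*y + 13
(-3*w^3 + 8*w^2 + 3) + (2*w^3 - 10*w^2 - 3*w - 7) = -w^3 - 2*w^2 - 3*w - 4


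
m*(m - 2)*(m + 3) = m^3 + m^2 - 6*m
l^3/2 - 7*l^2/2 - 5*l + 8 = (l/2 + 1)*(l - 8)*(l - 1)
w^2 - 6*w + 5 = (w - 5)*(w - 1)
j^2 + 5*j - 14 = (j - 2)*(j + 7)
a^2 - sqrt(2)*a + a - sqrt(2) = (a + 1)*(a - sqrt(2))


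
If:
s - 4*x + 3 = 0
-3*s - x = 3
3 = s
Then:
No Solution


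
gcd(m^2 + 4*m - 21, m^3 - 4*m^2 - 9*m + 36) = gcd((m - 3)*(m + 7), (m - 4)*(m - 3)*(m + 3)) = m - 3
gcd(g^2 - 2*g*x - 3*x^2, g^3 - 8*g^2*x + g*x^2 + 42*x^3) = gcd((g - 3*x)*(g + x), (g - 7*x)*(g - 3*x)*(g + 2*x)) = -g + 3*x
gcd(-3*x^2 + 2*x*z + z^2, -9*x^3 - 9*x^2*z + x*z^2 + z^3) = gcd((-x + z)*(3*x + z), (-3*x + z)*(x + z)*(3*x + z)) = 3*x + z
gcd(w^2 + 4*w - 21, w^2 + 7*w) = w + 7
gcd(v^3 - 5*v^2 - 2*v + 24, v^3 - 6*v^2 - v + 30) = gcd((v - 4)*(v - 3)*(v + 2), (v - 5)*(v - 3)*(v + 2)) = v^2 - v - 6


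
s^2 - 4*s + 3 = (s - 3)*(s - 1)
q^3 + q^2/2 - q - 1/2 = (q - 1)*(q + 1/2)*(q + 1)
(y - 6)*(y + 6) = y^2 - 36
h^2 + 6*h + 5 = (h + 1)*(h + 5)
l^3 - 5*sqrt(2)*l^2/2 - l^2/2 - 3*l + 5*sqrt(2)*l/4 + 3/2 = (l - 1/2)*(l - 3*sqrt(2))*(l + sqrt(2)/2)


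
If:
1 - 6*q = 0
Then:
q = 1/6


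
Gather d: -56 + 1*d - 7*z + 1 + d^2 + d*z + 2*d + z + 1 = d^2 + d*(z + 3) - 6*z - 54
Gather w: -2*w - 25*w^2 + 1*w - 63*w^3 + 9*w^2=-63*w^3 - 16*w^2 - w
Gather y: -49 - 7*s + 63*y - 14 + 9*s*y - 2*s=-9*s + y*(9*s + 63) - 63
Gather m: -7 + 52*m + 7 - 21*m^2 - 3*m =-21*m^2 + 49*m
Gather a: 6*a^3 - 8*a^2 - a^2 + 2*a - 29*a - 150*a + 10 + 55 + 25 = 6*a^3 - 9*a^2 - 177*a + 90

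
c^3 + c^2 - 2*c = c*(c - 1)*(c + 2)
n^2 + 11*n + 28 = (n + 4)*(n + 7)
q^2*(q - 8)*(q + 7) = q^4 - q^3 - 56*q^2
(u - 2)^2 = u^2 - 4*u + 4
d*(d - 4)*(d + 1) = d^3 - 3*d^2 - 4*d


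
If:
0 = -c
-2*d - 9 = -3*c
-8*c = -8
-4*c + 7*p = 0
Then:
No Solution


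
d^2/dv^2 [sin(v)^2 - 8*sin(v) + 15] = 8*sin(v) + 2*cos(2*v)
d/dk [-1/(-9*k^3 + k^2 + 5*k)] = (-27*k^2 + 2*k + 5)/(k^2*(-9*k^2 + k + 5)^2)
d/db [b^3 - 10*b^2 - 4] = b*(3*b - 20)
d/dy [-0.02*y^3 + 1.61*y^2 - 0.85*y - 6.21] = -0.06*y^2 + 3.22*y - 0.85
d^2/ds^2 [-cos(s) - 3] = cos(s)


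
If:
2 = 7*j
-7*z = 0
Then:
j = 2/7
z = 0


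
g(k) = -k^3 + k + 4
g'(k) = 1 - 3*k^2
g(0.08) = 4.08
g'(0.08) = 0.98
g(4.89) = -108.04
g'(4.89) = -70.74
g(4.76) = -99.09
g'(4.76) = -66.97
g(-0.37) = 3.68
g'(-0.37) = 0.59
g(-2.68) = 20.57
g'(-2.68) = -20.55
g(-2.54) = 17.85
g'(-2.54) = -18.35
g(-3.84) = 56.78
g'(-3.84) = -43.24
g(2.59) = -10.78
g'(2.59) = -19.12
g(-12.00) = 1720.00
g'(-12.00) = -431.00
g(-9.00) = 724.00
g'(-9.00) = -242.00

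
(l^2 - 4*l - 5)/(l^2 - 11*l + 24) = (l^2 - 4*l - 5)/(l^2 - 11*l + 24)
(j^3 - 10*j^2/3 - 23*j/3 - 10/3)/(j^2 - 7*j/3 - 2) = (j^2 - 4*j - 5)/(j - 3)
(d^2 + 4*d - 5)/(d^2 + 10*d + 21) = (d^2 + 4*d - 5)/(d^2 + 10*d + 21)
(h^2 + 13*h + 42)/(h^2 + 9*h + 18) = (h + 7)/(h + 3)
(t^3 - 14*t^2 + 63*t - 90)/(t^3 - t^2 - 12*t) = (-t^3 + 14*t^2 - 63*t + 90)/(t*(-t^2 + t + 12))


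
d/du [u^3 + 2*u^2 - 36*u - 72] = 3*u^2 + 4*u - 36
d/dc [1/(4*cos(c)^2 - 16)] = sin(c)*cos(c)/(2*(cos(c)^2 - 4)^2)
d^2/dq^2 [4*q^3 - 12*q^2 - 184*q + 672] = 24*q - 24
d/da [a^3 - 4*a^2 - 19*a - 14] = 3*a^2 - 8*a - 19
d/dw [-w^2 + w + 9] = 1 - 2*w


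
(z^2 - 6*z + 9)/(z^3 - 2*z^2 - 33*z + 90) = (z - 3)/(z^2 + z - 30)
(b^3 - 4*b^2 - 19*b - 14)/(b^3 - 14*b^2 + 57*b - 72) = (b^3 - 4*b^2 - 19*b - 14)/(b^3 - 14*b^2 + 57*b - 72)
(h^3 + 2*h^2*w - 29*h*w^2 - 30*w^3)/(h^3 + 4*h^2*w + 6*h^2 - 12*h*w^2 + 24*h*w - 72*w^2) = (-h^2 + 4*h*w + 5*w^2)/(-h^2 + 2*h*w - 6*h + 12*w)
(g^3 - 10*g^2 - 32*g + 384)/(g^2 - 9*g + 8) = (g^2 - 2*g - 48)/(g - 1)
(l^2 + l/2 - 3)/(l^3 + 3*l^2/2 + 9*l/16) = 8*(2*l^2 + l - 6)/(l*(16*l^2 + 24*l + 9))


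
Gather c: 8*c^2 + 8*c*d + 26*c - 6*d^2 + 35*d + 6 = 8*c^2 + c*(8*d + 26) - 6*d^2 + 35*d + 6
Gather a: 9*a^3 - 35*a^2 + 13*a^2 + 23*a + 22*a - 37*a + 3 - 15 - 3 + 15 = 9*a^3 - 22*a^2 + 8*a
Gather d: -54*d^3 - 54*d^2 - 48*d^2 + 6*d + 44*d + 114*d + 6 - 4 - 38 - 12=-54*d^3 - 102*d^2 + 164*d - 48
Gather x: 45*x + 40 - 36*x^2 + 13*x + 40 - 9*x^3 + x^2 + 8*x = -9*x^3 - 35*x^2 + 66*x + 80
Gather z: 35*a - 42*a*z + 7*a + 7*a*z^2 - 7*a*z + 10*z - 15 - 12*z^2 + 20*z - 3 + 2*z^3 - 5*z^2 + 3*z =42*a + 2*z^3 + z^2*(7*a - 17) + z*(33 - 49*a) - 18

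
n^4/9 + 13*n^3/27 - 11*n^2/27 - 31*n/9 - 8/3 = (n/3 + 1/3)*(n/3 + 1)*(n - 8/3)*(n + 3)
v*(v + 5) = v^2 + 5*v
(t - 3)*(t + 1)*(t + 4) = t^3 + 2*t^2 - 11*t - 12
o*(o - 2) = o^2 - 2*o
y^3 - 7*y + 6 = (y - 2)*(y - 1)*(y + 3)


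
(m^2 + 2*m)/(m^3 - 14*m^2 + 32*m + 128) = m/(m^2 - 16*m + 64)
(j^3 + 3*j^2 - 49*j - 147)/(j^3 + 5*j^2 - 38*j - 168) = (j^2 - 4*j - 21)/(j^2 - 2*j - 24)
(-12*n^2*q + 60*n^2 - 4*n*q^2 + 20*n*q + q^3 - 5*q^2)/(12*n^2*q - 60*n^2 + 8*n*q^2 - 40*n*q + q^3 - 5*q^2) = (-6*n + q)/(6*n + q)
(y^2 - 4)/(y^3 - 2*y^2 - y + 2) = (y + 2)/(y^2 - 1)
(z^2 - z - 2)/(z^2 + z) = (z - 2)/z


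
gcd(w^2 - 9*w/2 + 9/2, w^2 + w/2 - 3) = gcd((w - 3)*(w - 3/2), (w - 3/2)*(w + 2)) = w - 3/2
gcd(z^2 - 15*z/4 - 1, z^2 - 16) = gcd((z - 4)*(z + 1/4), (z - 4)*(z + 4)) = z - 4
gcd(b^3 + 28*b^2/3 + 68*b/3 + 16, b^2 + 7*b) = 1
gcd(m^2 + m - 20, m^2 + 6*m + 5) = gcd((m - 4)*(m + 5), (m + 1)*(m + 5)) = m + 5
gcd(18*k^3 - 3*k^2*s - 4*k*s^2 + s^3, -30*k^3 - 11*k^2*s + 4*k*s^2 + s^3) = -6*k^2 - k*s + s^2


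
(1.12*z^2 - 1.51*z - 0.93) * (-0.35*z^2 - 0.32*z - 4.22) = -0.392*z^4 + 0.1701*z^3 - 3.9177*z^2 + 6.6698*z + 3.9246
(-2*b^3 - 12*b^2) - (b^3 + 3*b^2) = -3*b^3 - 15*b^2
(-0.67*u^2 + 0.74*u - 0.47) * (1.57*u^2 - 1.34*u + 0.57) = -1.0519*u^4 + 2.0596*u^3 - 2.1114*u^2 + 1.0516*u - 0.2679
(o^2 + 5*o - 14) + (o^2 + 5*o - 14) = 2*o^2 + 10*o - 28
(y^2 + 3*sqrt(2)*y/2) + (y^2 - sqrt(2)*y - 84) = 2*y^2 + sqrt(2)*y/2 - 84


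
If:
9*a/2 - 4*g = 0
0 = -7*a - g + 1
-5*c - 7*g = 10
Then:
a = 8/65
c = -713/325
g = 9/65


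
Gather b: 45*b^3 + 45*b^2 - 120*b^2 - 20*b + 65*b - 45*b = 45*b^3 - 75*b^2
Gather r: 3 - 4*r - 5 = -4*r - 2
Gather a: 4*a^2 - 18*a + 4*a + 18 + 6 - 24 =4*a^2 - 14*a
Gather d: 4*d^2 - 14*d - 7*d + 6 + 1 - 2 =4*d^2 - 21*d + 5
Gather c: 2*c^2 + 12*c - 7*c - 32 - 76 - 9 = 2*c^2 + 5*c - 117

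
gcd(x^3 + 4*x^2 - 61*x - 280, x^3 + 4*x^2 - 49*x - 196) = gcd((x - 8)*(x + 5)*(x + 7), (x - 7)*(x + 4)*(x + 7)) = x + 7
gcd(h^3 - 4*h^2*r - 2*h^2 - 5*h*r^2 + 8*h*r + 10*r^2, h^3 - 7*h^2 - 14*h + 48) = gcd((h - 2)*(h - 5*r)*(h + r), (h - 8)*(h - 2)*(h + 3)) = h - 2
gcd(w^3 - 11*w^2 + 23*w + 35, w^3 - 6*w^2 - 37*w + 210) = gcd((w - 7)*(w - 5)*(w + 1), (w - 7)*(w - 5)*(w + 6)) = w^2 - 12*w + 35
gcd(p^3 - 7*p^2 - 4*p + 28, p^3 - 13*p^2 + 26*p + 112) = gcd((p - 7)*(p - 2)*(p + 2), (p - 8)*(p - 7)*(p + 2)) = p^2 - 5*p - 14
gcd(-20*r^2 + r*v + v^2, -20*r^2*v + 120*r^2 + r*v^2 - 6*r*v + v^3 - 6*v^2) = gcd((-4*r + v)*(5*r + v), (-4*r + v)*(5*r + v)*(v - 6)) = 20*r^2 - r*v - v^2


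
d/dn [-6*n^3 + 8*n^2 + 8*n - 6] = -18*n^2 + 16*n + 8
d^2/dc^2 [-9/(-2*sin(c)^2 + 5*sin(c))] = 9*(-16*sin(c) + 30 - 1/sin(c) - 60/sin(c)^2 + 50/sin(c)^3)/(2*sin(c) - 5)^3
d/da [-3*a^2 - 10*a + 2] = -6*a - 10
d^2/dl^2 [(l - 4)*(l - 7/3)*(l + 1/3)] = 6*l - 12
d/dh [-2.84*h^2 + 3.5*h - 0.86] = 3.5 - 5.68*h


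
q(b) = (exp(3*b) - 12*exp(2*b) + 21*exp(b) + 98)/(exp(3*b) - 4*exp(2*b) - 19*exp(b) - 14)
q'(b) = (-3*exp(3*b) + 8*exp(2*b) + 19*exp(b))*(exp(3*b) - 12*exp(2*b) + 21*exp(b) + 98)/(exp(3*b) - 4*exp(2*b) - 19*exp(b) - 14)^2 + (3*exp(3*b) - 24*exp(2*b) + 21*exp(b))/(exp(3*b) - 4*exp(2*b) - 19*exp(b) - 14) = 8*exp(b)/(exp(2*b) + 2*exp(b) + 1)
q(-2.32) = -6.28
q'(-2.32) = 0.65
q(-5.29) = -6.96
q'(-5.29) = 0.04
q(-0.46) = -3.90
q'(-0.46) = 1.90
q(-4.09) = -6.87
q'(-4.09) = 0.13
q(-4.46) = -6.91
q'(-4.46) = 0.09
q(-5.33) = -6.96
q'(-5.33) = 0.04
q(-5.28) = -6.96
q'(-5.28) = 0.04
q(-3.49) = -6.76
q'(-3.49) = 0.23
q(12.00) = 1.00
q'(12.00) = 0.00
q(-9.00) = -7.00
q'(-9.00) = 0.00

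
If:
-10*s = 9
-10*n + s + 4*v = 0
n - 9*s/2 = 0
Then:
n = -81/20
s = -9/10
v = -99/10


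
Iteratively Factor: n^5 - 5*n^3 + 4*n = (n - 2)*(n^4 + 2*n^3 - n^2 - 2*n) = (n - 2)*(n - 1)*(n^3 + 3*n^2 + 2*n) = (n - 2)*(n - 1)*(n + 1)*(n^2 + 2*n) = (n - 2)*(n - 1)*(n + 1)*(n + 2)*(n)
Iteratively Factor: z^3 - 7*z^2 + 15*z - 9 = (z - 3)*(z^2 - 4*z + 3) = (z - 3)^2*(z - 1)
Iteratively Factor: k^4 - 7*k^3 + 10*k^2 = (k - 5)*(k^3 - 2*k^2) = (k - 5)*(k - 2)*(k^2) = k*(k - 5)*(k - 2)*(k)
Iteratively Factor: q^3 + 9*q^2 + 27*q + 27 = (q + 3)*(q^2 + 6*q + 9) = (q + 3)^2*(q + 3)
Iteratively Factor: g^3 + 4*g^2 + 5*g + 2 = (g + 1)*(g^2 + 3*g + 2) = (g + 1)^2*(g + 2)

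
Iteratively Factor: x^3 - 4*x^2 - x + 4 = (x - 4)*(x^2 - 1) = (x - 4)*(x - 1)*(x + 1)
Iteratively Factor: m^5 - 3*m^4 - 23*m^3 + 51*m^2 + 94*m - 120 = (m + 2)*(m^4 - 5*m^3 - 13*m^2 + 77*m - 60) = (m - 1)*(m + 2)*(m^3 - 4*m^2 - 17*m + 60) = (m - 1)*(m + 2)*(m + 4)*(m^2 - 8*m + 15) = (m - 3)*(m - 1)*(m + 2)*(m + 4)*(m - 5)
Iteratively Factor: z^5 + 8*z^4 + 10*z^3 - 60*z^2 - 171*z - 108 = (z + 1)*(z^4 + 7*z^3 + 3*z^2 - 63*z - 108) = (z - 3)*(z + 1)*(z^3 + 10*z^2 + 33*z + 36) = (z - 3)*(z + 1)*(z + 4)*(z^2 + 6*z + 9) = (z - 3)*(z + 1)*(z + 3)*(z + 4)*(z + 3)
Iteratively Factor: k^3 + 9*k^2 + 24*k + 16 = (k + 4)*(k^2 + 5*k + 4) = (k + 1)*(k + 4)*(k + 4)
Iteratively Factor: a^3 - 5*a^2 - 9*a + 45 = (a - 3)*(a^2 - 2*a - 15) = (a - 3)*(a + 3)*(a - 5)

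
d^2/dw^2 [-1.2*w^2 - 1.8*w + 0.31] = -2.40000000000000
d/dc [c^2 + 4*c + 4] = 2*c + 4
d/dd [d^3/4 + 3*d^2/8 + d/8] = 3*d^2/4 + 3*d/4 + 1/8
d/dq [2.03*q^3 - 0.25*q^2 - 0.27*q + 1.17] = 6.09*q^2 - 0.5*q - 0.27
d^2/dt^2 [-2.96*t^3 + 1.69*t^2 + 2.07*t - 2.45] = 3.38 - 17.76*t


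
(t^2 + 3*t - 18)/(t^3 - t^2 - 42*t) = (t - 3)/(t*(t - 7))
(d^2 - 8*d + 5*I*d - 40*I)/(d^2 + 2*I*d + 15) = (d - 8)/(d - 3*I)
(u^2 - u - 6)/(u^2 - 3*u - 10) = (u - 3)/(u - 5)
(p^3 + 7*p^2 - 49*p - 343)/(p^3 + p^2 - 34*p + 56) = (p^2 - 49)/(p^2 - 6*p + 8)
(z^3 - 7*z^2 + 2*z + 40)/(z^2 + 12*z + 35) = (z^3 - 7*z^2 + 2*z + 40)/(z^2 + 12*z + 35)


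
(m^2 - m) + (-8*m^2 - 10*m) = -7*m^2 - 11*m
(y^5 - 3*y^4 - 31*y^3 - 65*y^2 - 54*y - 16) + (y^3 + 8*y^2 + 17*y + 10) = y^5 - 3*y^4 - 30*y^3 - 57*y^2 - 37*y - 6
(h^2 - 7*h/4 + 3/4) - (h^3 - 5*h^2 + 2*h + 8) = -h^3 + 6*h^2 - 15*h/4 - 29/4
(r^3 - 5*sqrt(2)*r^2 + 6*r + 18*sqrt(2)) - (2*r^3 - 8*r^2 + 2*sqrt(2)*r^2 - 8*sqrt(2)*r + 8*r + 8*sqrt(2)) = -r^3 - 7*sqrt(2)*r^2 + 8*r^2 - 2*r + 8*sqrt(2)*r + 10*sqrt(2)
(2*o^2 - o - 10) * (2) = 4*o^2 - 2*o - 20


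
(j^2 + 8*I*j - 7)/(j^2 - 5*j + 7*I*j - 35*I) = (j + I)/(j - 5)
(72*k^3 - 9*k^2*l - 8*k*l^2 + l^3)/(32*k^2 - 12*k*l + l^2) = (9*k^2 - l^2)/(4*k - l)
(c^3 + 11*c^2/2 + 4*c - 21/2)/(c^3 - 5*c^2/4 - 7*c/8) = 4*(-2*c^3 - 11*c^2 - 8*c + 21)/(c*(-8*c^2 + 10*c + 7))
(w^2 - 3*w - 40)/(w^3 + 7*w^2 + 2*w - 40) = (w - 8)/(w^2 + 2*w - 8)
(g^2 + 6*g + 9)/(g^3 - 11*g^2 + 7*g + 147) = (g + 3)/(g^2 - 14*g + 49)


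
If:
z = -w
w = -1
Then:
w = -1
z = 1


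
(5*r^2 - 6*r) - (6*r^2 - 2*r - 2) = -r^2 - 4*r + 2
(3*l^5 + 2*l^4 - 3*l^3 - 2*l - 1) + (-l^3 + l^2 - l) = 3*l^5 + 2*l^4 - 4*l^3 + l^2 - 3*l - 1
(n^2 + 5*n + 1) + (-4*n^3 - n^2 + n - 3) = -4*n^3 + 6*n - 2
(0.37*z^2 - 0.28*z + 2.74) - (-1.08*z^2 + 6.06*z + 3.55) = 1.45*z^2 - 6.34*z - 0.81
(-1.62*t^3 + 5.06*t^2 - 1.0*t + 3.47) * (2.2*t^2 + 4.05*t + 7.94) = -3.564*t^5 + 4.571*t^4 + 5.4302*t^3 + 43.7604*t^2 + 6.1135*t + 27.5518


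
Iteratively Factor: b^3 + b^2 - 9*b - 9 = (b + 1)*(b^2 - 9) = (b - 3)*(b + 1)*(b + 3)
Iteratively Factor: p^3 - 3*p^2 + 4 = (p - 2)*(p^2 - p - 2) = (p - 2)^2*(p + 1)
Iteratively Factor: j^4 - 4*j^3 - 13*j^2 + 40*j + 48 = (j - 4)*(j^3 - 13*j - 12) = (j - 4)*(j + 1)*(j^2 - j - 12) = (j - 4)*(j + 1)*(j + 3)*(j - 4)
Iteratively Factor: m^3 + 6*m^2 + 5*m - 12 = (m + 3)*(m^2 + 3*m - 4) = (m + 3)*(m + 4)*(m - 1)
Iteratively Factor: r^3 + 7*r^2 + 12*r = (r + 4)*(r^2 + 3*r) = r*(r + 4)*(r + 3)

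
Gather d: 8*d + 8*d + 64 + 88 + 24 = 16*d + 176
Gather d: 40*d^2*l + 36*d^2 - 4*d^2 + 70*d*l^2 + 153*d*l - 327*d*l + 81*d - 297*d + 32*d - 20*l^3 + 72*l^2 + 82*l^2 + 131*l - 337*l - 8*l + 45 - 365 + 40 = d^2*(40*l + 32) + d*(70*l^2 - 174*l - 184) - 20*l^3 + 154*l^2 - 214*l - 280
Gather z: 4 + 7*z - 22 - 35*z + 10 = -28*z - 8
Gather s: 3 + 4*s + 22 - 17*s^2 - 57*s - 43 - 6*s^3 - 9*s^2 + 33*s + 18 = -6*s^3 - 26*s^2 - 20*s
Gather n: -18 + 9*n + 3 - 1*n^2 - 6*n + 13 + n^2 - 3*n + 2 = 0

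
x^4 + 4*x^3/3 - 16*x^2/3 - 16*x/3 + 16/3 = (x - 2)*(x - 2/3)*(x + 2)^2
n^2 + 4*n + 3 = (n + 1)*(n + 3)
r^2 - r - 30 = (r - 6)*(r + 5)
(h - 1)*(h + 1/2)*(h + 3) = h^3 + 5*h^2/2 - 2*h - 3/2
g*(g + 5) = g^2 + 5*g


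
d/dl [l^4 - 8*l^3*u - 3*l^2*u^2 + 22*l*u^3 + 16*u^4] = 4*l^3 - 24*l^2*u - 6*l*u^2 + 22*u^3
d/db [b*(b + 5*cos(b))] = -5*b*sin(b) + 2*b + 5*cos(b)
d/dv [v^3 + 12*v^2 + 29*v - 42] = 3*v^2 + 24*v + 29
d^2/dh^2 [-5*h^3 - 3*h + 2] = -30*h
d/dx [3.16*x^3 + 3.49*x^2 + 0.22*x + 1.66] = 9.48*x^2 + 6.98*x + 0.22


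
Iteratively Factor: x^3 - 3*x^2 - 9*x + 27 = (x - 3)*(x^2 - 9) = (x - 3)^2*(x + 3)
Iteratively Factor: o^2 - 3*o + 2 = (o - 2)*(o - 1)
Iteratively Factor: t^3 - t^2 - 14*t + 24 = (t - 3)*(t^2 + 2*t - 8) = (t - 3)*(t + 4)*(t - 2)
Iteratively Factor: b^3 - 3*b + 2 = (b + 2)*(b^2 - 2*b + 1) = (b - 1)*(b + 2)*(b - 1)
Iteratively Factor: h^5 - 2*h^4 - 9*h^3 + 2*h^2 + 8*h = (h)*(h^4 - 2*h^3 - 9*h^2 + 2*h + 8) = h*(h + 1)*(h^3 - 3*h^2 - 6*h + 8) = h*(h - 1)*(h + 1)*(h^2 - 2*h - 8) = h*(h - 1)*(h + 1)*(h + 2)*(h - 4)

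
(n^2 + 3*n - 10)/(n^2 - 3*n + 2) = (n + 5)/(n - 1)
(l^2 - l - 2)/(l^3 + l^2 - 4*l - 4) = 1/(l + 2)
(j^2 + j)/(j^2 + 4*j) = (j + 1)/(j + 4)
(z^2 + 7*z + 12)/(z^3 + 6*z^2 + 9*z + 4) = (z + 3)/(z^2 + 2*z + 1)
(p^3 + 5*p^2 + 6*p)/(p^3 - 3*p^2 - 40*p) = (p^2 + 5*p + 6)/(p^2 - 3*p - 40)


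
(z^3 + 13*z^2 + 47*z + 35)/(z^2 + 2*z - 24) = (z^3 + 13*z^2 + 47*z + 35)/(z^2 + 2*z - 24)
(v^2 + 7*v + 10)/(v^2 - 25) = (v + 2)/(v - 5)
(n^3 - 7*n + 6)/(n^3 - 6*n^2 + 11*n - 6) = (n + 3)/(n - 3)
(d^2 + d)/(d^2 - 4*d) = (d + 1)/(d - 4)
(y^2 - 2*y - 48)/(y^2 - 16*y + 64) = (y + 6)/(y - 8)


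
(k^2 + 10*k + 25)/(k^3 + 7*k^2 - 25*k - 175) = (k + 5)/(k^2 + 2*k - 35)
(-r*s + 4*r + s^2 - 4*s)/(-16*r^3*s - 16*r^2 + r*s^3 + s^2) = (r*s - 4*r - s^2 + 4*s)/(16*r^3*s + 16*r^2 - r*s^3 - s^2)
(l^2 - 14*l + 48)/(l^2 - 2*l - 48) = (l - 6)/(l + 6)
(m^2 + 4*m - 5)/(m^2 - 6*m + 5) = (m + 5)/(m - 5)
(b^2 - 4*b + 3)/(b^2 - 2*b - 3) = (b - 1)/(b + 1)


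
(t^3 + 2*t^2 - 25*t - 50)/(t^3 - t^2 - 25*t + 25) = (t + 2)/(t - 1)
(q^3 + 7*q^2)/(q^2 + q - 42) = q^2/(q - 6)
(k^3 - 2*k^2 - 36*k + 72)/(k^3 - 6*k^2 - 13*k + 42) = (k^2 - 36)/(k^2 - 4*k - 21)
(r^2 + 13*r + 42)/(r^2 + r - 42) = (r + 6)/(r - 6)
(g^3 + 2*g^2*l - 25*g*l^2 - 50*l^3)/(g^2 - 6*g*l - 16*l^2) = (g^2 - 25*l^2)/(g - 8*l)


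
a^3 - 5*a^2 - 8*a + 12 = (a - 6)*(a - 1)*(a + 2)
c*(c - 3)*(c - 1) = c^3 - 4*c^2 + 3*c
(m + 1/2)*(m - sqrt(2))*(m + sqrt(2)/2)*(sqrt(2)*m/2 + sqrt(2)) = sqrt(2)*m^4/2 - m^3/2 + 5*sqrt(2)*m^3/4 - 5*m^2/4 - 5*sqrt(2)*m/4 - m/2 - sqrt(2)/2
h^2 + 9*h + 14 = (h + 2)*(h + 7)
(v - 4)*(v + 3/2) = v^2 - 5*v/2 - 6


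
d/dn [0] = 0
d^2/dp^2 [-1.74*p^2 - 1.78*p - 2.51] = -3.48000000000000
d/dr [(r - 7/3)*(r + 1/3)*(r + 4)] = 3*r^2 + 4*r - 79/9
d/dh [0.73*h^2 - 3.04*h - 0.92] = 1.46*h - 3.04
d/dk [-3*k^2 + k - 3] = 1 - 6*k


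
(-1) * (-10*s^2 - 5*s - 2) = 10*s^2 + 5*s + 2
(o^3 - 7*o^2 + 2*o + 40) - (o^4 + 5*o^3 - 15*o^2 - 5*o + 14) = -o^4 - 4*o^3 + 8*o^2 + 7*o + 26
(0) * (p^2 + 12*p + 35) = 0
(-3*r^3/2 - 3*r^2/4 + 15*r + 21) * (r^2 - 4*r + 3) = -3*r^5/2 + 21*r^4/4 + 27*r^3/2 - 165*r^2/4 - 39*r + 63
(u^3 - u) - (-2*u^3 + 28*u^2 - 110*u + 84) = 3*u^3 - 28*u^2 + 109*u - 84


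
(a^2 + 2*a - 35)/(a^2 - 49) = (a - 5)/(a - 7)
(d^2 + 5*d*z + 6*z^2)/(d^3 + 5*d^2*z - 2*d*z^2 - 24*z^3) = (-d - 2*z)/(-d^2 - 2*d*z + 8*z^2)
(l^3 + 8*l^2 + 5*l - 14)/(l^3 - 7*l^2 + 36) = (l^2 + 6*l - 7)/(l^2 - 9*l + 18)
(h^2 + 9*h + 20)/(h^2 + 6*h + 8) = (h + 5)/(h + 2)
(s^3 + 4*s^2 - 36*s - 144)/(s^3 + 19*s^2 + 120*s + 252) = (s^2 - 2*s - 24)/(s^2 + 13*s + 42)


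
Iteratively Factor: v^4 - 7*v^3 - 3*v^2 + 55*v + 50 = (v - 5)*(v^3 - 2*v^2 - 13*v - 10) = (v - 5)^2*(v^2 + 3*v + 2) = (v - 5)^2*(v + 1)*(v + 2)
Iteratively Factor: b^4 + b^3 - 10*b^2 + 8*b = (b - 2)*(b^3 + 3*b^2 - 4*b) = (b - 2)*(b - 1)*(b^2 + 4*b) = (b - 2)*(b - 1)*(b + 4)*(b)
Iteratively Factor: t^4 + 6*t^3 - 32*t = (t + 4)*(t^3 + 2*t^2 - 8*t) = t*(t + 4)*(t^2 + 2*t - 8) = t*(t - 2)*(t + 4)*(t + 4)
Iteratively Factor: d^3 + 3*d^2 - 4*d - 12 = (d + 3)*(d^2 - 4) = (d - 2)*(d + 3)*(d + 2)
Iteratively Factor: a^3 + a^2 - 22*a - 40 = (a + 4)*(a^2 - 3*a - 10) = (a + 2)*(a + 4)*(a - 5)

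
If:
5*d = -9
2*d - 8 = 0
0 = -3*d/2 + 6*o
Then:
No Solution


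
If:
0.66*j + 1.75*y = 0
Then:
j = -2.65151515151515*y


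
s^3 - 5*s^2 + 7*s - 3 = (s - 3)*(s - 1)^2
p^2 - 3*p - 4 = (p - 4)*(p + 1)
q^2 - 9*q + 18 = (q - 6)*(q - 3)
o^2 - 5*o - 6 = (o - 6)*(o + 1)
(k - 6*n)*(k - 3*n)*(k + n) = k^3 - 8*k^2*n + 9*k*n^2 + 18*n^3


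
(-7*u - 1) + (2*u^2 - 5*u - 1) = 2*u^2 - 12*u - 2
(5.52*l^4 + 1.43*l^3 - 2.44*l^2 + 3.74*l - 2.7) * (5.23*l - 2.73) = 28.8696*l^5 - 7.5907*l^4 - 16.6651*l^3 + 26.2214*l^2 - 24.3312*l + 7.371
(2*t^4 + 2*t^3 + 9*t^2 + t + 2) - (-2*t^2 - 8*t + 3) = 2*t^4 + 2*t^3 + 11*t^2 + 9*t - 1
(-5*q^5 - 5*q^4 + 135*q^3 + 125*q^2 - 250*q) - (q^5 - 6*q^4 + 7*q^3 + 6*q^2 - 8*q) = -6*q^5 + q^4 + 128*q^3 + 119*q^2 - 242*q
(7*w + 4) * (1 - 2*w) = -14*w^2 - w + 4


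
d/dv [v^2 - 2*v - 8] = 2*v - 2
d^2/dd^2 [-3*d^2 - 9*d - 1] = -6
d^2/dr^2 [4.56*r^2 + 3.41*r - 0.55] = 9.12000000000000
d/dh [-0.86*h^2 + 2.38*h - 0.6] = 2.38 - 1.72*h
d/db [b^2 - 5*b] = 2*b - 5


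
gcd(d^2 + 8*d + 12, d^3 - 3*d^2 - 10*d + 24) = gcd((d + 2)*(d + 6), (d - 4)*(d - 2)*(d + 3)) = 1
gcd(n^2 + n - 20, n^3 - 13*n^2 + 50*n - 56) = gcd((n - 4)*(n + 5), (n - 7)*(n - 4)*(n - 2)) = n - 4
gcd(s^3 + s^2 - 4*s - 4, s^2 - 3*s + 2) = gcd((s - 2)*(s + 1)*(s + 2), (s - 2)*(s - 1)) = s - 2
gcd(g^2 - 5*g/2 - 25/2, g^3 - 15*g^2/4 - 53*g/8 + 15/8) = g - 5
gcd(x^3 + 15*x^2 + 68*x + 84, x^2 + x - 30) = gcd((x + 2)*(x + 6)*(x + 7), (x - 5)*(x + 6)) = x + 6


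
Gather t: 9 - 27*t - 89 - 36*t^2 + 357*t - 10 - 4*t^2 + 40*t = -40*t^2 + 370*t - 90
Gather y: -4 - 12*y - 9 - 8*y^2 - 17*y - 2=-8*y^2 - 29*y - 15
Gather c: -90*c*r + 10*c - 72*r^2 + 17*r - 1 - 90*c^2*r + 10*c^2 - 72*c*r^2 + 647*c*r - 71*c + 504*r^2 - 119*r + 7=c^2*(10 - 90*r) + c*(-72*r^2 + 557*r - 61) + 432*r^2 - 102*r + 6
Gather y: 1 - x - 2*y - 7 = -x - 2*y - 6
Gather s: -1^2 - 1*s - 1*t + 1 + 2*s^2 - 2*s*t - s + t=2*s^2 + s*(-2*t - 2)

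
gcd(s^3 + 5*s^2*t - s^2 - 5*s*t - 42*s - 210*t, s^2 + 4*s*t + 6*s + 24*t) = s + 6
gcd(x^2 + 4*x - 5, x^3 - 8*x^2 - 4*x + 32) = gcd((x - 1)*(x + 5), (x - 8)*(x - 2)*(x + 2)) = 1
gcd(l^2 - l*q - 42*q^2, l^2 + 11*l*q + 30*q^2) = l + 6*q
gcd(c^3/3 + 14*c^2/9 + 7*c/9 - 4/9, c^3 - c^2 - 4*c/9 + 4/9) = 1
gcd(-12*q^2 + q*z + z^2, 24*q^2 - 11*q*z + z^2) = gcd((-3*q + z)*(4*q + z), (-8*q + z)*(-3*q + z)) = -3*q + z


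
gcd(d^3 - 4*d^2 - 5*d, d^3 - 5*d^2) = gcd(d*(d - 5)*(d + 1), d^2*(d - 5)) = d^2 - 5*d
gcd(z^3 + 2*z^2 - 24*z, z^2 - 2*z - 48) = z + 6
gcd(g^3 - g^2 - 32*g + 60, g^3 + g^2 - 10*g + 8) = g - 2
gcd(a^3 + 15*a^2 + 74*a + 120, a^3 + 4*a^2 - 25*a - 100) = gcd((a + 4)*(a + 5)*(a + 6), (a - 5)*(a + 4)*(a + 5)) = a^2 + 9*a + 20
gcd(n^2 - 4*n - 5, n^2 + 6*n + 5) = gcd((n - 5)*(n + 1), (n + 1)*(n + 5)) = n + 1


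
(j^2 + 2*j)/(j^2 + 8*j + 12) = j/(j + 6)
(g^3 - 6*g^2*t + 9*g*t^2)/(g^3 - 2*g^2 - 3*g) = (-g^2 + 6*g*t - 9*t^2)/(-g^2 + 2*g + 3)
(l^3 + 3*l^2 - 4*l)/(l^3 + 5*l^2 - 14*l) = (l^2 + 3*l - 4)/(l^2 + 5*l - 14)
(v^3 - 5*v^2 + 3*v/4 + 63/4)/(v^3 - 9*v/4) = (2*v^2 - 13*v + 21)/(v*(2*v - 3))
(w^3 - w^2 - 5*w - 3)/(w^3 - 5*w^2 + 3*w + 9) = (w + 1)/(w - 3)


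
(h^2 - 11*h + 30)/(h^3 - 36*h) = (h - 5)/(h*(h + 6))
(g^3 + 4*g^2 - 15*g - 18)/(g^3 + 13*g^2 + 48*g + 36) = (g - 3)/(g + 6)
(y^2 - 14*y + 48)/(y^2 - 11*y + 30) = (y - 8)/(y - 5)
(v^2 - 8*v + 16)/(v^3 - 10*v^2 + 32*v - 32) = 1/(v - 2)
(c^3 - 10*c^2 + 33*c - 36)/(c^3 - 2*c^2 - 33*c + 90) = (c^2 - 7*c + 12)/(c^2 + c - 30)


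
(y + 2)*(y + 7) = y^2 + 9*y + 14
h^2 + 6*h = h*(h + 6)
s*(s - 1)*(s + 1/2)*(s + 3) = s^4 + 5*s^3/2 - 2*s^2 - 3*s/2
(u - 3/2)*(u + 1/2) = u^2 - u - 3/4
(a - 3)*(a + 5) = a^2 + 2*a - 15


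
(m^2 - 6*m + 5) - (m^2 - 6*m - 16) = 21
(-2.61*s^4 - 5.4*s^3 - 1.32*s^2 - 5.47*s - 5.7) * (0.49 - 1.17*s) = 3.0537*s^5 + 5.0391*s^4 - 1.1016*s^3 + 5.7531*s^2 + 3.9887*s - 2.793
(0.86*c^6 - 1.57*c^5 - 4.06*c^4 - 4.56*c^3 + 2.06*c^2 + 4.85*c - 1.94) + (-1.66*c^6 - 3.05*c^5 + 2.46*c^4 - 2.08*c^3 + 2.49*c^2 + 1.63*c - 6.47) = -0.8*c^6 - 4.62*c^5 - 1.6*c^4 - 6.64*c^3 + 4.55*c^2 + 6.48*c - 8.41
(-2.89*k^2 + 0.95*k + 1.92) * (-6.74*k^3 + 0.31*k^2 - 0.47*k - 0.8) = 19.4786*k^5 - 7.2989*k^4 - 11.288*k^3 + 2.4607*k^2 - 1.6624*k - 1.536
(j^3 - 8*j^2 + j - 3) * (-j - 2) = -j^4 + 6*j^3 + 15*j^2 + j + 6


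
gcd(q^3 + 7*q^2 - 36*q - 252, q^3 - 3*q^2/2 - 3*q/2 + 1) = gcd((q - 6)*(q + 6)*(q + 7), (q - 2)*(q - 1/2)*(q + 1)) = 1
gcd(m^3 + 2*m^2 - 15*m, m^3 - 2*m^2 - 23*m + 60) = m^2 + 2*m - 15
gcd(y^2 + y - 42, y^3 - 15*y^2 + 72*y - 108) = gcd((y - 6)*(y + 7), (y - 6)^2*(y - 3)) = y - 6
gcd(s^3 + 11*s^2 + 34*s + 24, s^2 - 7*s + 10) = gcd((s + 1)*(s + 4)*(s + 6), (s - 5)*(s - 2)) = 1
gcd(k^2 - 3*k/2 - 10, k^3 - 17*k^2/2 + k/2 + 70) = k^2 - 3*k/2 - 10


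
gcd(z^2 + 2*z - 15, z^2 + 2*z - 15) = z^2 + 2*z - 15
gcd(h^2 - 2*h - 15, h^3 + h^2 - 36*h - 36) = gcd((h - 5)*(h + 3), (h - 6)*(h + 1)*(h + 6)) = 1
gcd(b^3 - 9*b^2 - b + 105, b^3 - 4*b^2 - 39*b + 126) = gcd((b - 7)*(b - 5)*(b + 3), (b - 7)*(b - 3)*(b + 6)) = b - 7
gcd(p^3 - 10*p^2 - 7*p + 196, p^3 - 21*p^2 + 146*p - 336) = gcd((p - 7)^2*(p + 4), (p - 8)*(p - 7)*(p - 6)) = p - 7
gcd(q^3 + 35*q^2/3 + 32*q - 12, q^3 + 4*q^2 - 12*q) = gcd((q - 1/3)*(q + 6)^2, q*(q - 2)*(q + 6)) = q + 6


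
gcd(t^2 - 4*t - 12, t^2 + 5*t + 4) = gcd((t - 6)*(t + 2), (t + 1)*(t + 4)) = 1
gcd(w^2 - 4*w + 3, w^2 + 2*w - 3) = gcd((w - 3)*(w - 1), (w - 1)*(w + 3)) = w - 1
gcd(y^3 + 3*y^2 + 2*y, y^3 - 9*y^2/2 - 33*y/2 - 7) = y + 2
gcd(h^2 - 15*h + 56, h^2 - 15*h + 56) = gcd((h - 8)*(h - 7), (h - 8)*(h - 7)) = h^2 - 15*h + 56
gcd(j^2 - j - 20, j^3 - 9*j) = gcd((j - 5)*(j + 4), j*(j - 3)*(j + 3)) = 1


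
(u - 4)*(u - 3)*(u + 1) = u^3 - 6*u^2 + 5*u + 12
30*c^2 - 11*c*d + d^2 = (-6*c + d)*(-5*c + d)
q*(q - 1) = q^2 - q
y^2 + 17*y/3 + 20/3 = (y + 5/3)*(y + 4)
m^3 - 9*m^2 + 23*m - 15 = (m - 5)*(m - 3)*(m - 1)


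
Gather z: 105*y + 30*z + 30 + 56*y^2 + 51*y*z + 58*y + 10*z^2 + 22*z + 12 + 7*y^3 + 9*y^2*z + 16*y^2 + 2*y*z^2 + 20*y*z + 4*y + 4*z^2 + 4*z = 7*y^3 + 72*y^2 + 167*y + z^2*(2*y + 14) + z*(9*y^2 + 71*y + 56) + 42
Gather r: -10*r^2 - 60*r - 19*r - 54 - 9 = -10*r^2 - 79*r - 63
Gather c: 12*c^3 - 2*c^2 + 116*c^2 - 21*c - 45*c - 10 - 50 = 12*c^3 + 114*c^2 - 66*c - 60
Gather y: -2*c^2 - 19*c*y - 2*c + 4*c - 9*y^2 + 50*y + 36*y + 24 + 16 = -2*c^2 + 2*c - 9*y^2 + y*(86 - 19*c) + 40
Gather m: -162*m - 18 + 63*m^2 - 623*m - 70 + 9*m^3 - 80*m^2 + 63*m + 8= 9*m^3 - 17*m^2 - 722*m - 80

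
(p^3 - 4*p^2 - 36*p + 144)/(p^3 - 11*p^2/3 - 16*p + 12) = 3*(p^2 + 2*p - 24)/(3*p^2 + 7*p - 6)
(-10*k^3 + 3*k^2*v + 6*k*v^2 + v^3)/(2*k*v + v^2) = -5*k^2/v + 4*k + v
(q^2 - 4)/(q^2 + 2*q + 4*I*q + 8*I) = (q - 2)/(q + 4*I)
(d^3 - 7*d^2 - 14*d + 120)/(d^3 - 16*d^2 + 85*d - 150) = (d + 4)/(d - 5)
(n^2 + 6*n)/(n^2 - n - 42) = n/(n - 7)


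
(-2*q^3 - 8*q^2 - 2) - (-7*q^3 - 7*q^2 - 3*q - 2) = 5*q^3 - q^2 + 3*q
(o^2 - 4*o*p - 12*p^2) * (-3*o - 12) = -3*o^3 + 12*o^2*p - 12*o^2 + 36*o*p^2 + 48*o*p + 144*p^2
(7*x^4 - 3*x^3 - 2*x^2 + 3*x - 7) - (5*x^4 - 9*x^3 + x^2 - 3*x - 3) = 2*x^4 + 6*x^3 - 3*x^2 + 6*x - 4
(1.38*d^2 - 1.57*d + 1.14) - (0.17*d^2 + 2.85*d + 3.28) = 1.21*d^2 - 4.42*d - 2.14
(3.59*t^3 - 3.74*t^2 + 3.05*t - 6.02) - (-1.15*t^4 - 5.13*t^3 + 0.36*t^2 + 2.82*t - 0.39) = 1.15*t^4 + 8.72*t^3 - 4.1*t^2 + 0.23*t - 5.63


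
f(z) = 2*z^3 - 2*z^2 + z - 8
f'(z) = 6*z^2 - 4*z + 1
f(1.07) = -6.77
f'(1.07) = 3.59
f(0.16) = -7.88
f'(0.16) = 0.51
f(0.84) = -7.39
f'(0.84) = 1.87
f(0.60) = -7.69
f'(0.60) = 0.76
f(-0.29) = -8.51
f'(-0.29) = 2.66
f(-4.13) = -187.13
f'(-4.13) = 119.86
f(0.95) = -7.14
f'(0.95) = 2.62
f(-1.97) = -33.02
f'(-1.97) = 32.17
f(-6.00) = -518.00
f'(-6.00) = 241.00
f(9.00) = 1297.00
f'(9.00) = 451.00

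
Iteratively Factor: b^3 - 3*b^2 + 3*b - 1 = (b - 1)*(b^2 - 2*b + 1) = (b - 1)^2*(b - 1)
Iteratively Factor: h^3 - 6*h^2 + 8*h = (h - 2)*(h^2 - 4*h) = (h - 4)*(h - 2)*(h)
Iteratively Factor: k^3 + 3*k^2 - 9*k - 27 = (k + 3)*(k^2 - 9) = (k + 3)^2*(k - 3)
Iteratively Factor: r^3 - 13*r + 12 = (r - 1)*(r^2 + r - 12) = (r - 1)*(r + 4)*(r - 3)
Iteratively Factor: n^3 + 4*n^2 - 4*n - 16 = (n - 2)*(n^2 + 6*n + 8) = (n - 2)*(n + 4)*(n + 2)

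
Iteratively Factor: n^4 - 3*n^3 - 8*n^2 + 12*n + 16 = (n + 1)*(n^3 - 4*n^2 - 4*n + 16) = (n - 2)*(n + 1)*(n^2 - 2*n - 8) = (n - 4)*(n - 2)*(n + 1)*(n + 2)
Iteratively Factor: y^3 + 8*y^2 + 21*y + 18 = (y + 2)*(y^2 + 6*y + 9) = (y + 2)*(y + 3)*(y + 3)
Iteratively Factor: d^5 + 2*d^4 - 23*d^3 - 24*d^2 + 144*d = (d + 4)*(d^4 - 2*d^3 - 15*d^2 + 36*d) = d*(d + 4)*(d^3 - 2*d^2 - 15*d + 36) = d*(d - 3)*(d + 4)*(d^2 + d - 12) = d*(d - 3)*(d + 4)^2*(d - 3)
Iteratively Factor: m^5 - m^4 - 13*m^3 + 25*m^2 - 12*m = (m - 1)*(m^4 - 13*m^2 + 12*m) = (m - 1)*(m + 4)*(m^3 - 4*m^2 + 3*m) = m*(m - 1)*(m + 4)*(m^2 - 4*m + 3) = m*(m - 1)^2*(m + 4)*(m - 3)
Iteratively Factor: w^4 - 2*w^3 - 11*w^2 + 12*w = (w)*(w^3 - 2*w^2 - 11*w + 12) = w*(w - 1)*(w^2 - w - 12) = w*(w - 1)*(w + 3)*(w - 4)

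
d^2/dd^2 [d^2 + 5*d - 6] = 2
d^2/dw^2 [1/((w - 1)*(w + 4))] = 2*((w - 1)^2 + (w - 1)*(w + 4) + (w + 4)^2)/((w - 1)^3*(w + 4)^3)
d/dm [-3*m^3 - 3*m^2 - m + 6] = -9*m^2 - 6*m - 1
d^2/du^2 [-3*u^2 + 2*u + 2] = -6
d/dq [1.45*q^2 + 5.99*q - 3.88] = 2.9*q + 5.99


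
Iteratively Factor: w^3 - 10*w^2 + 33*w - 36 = (w - 3)*(w^2 - 7*w + 12) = (w - 3)^2*(w - 4)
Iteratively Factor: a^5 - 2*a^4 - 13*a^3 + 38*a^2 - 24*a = (a)*(a^4 - 2*a^3 - 13*a^2 + 38*a - 24) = a*(a - 1)*(a^3 - a^2 - 14*a + 24) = a*(a - 1)*(a + 4)*(a^2 - 5*a + 6) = a*(a - 2)*(a - 1)*(a + 4)*(a - 3)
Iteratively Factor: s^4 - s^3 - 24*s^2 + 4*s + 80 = (s - 2)*(s^3 + s^2 - 22*s - 40) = (s - 5)*(s - 2)*(s^2 + 6*s + 8) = (s - 5)*(s - 2)*(s + 2)*(s + 4)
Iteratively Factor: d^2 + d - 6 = (d + 3)*(d - 2)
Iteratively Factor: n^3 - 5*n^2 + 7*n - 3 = (n - 1)*(n^2 - 4*n + 3) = (n - 1)^2*(n - 3)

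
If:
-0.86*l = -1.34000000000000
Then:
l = 1.56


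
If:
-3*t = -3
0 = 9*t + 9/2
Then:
No Solution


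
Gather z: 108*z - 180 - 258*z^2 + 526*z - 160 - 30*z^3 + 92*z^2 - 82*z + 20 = -30*z^3 - 166*z^2 + 552*z - 320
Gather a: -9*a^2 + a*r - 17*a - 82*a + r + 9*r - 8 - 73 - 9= -9*a^2 + a*(r - 99) + 10*r - 90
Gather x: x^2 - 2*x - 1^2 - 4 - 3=x^2 - 2*x - 8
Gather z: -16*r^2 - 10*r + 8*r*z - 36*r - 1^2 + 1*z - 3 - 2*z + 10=-16*r^2 - 46*r + z*(8*r - 1) + 6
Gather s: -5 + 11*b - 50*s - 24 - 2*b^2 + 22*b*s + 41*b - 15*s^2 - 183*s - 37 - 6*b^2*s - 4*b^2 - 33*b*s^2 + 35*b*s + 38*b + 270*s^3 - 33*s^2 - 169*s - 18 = -6*b^2 + 90*b + 270*s^3 + s^2*(-33*b - 48) + s*(-6*b^2 + 57*b - 402) - 84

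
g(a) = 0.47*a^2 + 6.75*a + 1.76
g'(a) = 0.94*a + 6.75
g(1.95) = 16.71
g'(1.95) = 8.58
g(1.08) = 9.60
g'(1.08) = 7.77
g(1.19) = 10.46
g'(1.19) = 7.87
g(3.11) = 27.30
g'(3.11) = 9.67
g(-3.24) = -15.18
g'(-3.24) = 3.70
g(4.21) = 38.51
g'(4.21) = 10.71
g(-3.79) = -17.07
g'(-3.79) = 3.19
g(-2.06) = -10.15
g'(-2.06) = 4.81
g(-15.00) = 6.26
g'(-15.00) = -7.35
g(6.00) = 59.18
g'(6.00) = 12.39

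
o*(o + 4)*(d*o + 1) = d*o^3 + 4*d*o^2 + o^2 + 4*o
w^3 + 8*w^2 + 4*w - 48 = (w - 2)*(w + 4)*(w + 6)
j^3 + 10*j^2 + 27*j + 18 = (j + 1)*(j + 3)*(j + 6)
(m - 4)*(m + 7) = m^2 + 3*m - 28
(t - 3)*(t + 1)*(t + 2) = t^3 - 7*t - 6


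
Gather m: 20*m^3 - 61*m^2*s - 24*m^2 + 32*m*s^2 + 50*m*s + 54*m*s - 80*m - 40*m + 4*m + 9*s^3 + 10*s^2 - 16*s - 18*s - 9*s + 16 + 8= 20*m^3 + m^2*(-61*s - 24) + m*(32*s^2 + 104*s - 116) + 9*s^3 + 10*s^2 - 43*s + 24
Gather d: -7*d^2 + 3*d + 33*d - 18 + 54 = -7*d^2 + 36*d + 36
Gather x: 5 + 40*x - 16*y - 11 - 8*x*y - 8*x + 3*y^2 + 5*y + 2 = x*(32 - 8*y) + 3*y^2 - 11*y - 4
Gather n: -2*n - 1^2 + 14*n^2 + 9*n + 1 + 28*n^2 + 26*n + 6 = 42*n^2 + 33*n + 6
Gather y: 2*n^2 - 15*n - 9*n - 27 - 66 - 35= 2*n^2 - 24*n - 128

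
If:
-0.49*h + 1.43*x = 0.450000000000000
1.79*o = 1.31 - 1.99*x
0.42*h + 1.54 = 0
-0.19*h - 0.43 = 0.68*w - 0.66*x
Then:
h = -3.67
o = 1.78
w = -0.52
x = -0.94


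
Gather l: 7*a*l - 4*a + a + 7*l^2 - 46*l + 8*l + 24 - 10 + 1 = -3*a + 7*l^2 + l*(7*a - 38) + 15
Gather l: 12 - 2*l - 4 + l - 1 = 7 - l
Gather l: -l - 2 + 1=-l - 1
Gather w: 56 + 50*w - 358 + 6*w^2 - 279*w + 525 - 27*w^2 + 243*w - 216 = -21*w^2 + 14*w + 7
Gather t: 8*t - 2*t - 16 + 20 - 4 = 6*t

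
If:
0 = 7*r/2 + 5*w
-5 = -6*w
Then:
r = -25/21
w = 5/6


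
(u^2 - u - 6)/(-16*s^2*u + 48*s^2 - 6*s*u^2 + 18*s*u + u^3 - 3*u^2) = (-u - 2)/(16*s^2 + 6*s*u - u^2)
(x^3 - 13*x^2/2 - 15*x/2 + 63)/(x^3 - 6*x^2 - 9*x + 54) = (x - 7/2)/(x - 3)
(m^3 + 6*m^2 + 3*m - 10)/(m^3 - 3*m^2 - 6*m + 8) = (m + 5)/(m - 4)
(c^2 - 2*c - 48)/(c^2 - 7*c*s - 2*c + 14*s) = (c^2 - 2*c - 48)/(c^2 - 7*c*s - 2*c + 14*s)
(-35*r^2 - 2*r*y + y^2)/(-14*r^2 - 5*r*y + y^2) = (5*r + y)/(2*r + y)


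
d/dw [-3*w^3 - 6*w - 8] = -9*w^2 - 6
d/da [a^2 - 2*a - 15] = 2*a - 2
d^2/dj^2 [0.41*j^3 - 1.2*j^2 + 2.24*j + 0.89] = 2.46*j - 2.4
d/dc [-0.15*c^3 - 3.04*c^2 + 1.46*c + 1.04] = -0.45*c^2 - 6.08*c + 1.46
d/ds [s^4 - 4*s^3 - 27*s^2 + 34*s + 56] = 4*s^3 - 12*s^2 - 54*s + 34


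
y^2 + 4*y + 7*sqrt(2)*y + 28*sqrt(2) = (y + 4)*(y + 7*sqrt(2))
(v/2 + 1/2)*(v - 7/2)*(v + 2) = v^3/2 - v^2/4 - 17*v/4 - 7/2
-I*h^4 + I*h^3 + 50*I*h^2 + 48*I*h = h*(h - 8)*(h + 6)*(-I*h - I)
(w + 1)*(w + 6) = w^2 + 7*w + 6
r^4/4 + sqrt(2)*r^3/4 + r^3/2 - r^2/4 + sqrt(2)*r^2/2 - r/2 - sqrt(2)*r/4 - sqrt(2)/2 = (r/2 + 1/2)*(r/2 + 1)*(r - 1)*(r + sqrt(2))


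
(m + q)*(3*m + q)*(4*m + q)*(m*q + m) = 12*m^4*q + 12*m^4 + 19*m^3*q^2 + 19*m^3*q + 8*m^2*q^3 + 8*m^2*q^2 + m*q^4 + m*q^3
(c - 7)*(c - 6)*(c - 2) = c^3 - 15*c^2 + 68*c - 84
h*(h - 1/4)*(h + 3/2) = h^3 + 5*h^2/4 - 3*h/8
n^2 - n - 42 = (n - 7)*(n + 6)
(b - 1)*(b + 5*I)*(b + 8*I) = b^3 - b^2 + 13*I*b^2 - 40*b - 13*I*b + 40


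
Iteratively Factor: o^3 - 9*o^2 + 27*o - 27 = (o - 3)*(o^2 - 6*o + 9) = (o - 3)^2*(o - 3)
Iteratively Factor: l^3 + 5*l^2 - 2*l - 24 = (l - 2)*(l^2 + 7*l + 12) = (l - 2)*(l + 3)*(l + 4)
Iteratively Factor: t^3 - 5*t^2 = (t)*(t^2 - 5*t) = t^2*(t - 5)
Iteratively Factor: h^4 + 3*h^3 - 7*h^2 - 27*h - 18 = (h + 2)*(h^3 + h^2 - 9*h - 9) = (h + 2)*(h + 3)*(h^2 - 2*h - 3) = (h + 1)*(h + 2)*(h + 3)*(h - 3)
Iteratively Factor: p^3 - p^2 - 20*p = (p + 4)*(p^2 - 5*p) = p*(p + 4)*(p - 5)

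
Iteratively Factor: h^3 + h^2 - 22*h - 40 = (h - 5)*(h^2 + 6*h + 8) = (h - 5)*(h + 2)*(h + 4)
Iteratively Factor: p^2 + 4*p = (p + 4)*(p)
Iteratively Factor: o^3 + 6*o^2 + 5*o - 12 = (o - 1)*(o^2 + 7*o + 12) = (o - 1)*(o + 3)*(o + 4)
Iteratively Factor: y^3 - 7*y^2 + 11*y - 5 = (y - 5)*(y^2 - 2*y + 1) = (y - 5)*(y - 1)*(y - 1)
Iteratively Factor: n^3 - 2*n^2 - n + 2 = (n - 2)*(n^2 - 1) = (n - 2)*(n + 1)*(n - 1)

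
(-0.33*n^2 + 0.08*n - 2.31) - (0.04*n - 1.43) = -0.33*n^2 + 0.04*n - 0.88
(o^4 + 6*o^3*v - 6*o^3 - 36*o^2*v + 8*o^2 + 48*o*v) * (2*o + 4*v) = 2*o^5 + 16*o^4*v - 12*o^4 + 24*o^3*v^2 - 96*o^3*v + 16*o^3 - 144*o^2*v^2 + 128*o^2*v + 192*o*v^2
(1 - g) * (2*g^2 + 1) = -2*g^3 + 2*g^2 - g + 1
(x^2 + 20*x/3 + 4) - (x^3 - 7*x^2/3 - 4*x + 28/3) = -x^3 + 10*x^2/3 + 32*x/3 - 16/3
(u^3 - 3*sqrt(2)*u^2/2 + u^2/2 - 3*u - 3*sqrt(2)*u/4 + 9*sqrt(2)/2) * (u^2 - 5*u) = u^5 - 9*u^4/2 - 3*sqrt(2)*u^4/2 - 11*u^3/2 + 27*sqrt(2)*u^3/4 + 33*sqrt(2)*u^2/4 + 15*u^2 - 45*sqrt(2)*u/2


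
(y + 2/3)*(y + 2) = y^2 + 8*y/3 + 4/3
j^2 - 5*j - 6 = (j - 6)*(j + 1)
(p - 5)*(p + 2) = p^2 - 3*p - 10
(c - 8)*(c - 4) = c^2 - 12*c + 32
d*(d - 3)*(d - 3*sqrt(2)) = d^3 - 3*sqrt(2)*d^2 - 3*d^2 + 9*sqrt(2)*d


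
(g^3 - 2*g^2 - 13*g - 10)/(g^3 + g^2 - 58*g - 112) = (g^2 - 4*g - 5)/(g^2 - g - 56)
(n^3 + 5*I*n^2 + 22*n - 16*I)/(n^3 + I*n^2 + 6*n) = (n^2 + 7*I*n + 8)/(n*(n + 3*I))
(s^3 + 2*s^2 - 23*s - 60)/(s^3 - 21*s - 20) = (s + 3)/(s + 1)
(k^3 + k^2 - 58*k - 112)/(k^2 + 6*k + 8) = (k^2 - k - 56)/(k + 4)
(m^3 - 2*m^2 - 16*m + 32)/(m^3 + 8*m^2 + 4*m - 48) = (m - 4)/(m + 6)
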